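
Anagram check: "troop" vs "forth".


Word 1: "troop" → sorted: ooprt
Word 2: "forth" → sorted: fhort
Same letters? ooprt != fhort
Anagram = No


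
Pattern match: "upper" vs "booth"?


Pattern of "upper": [0, 1, 1, 2, 3]
Pattern of "booth": [0, 1, 1, 2, 3]
Patterns match
Same pattern = Yes


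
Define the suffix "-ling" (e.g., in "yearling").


Suffix: -ling
Example: yearling = year + -ling
Meaning = small / young


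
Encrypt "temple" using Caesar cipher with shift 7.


Word: "temple"
Shift: 7
Each letter → (letter + shift) mod 26:
  't' (19) + 7 = 0 → 'a'
  'e' (4) + 7 = 11 → 'l'
  'm' (12) + 7 = 19 → 't'
  'p' (15) + 7 = 22 → 'w'
  'l' (11) + 7 = 18 → 's'
  'e' (4) + 7 = 11 → 'l'
Result = "altwsl"


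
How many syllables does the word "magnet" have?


Word: "magnet"
Syllable breakdown: mag / net
Counting: 2 parts
= 2 syllables


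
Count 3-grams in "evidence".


Word: "evidence" (length 8)
Number of 3-grams = length - 3 + 1 = 8 - 3 + 1
= 6


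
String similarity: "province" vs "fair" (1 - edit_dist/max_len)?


Word 1: "province" (length 8)
Word 2: "fair" (length 4)
One optimal edit sequence:
  1. delete 'p'  (+1)
  2. delete 'r'  (+1)
  3. substitute 'o' -> 'f'  (+1)
  4. substitute 'v' -> 'a'  (+1)
  5. keep 'i'
  6. delete 'n'  (+1)
  7. delete 'c'  (+1)
  8. substitute 'e' -> 'r'  (+1)
Edit distance = 7
Max length = max(8, 4) = 8
Similarity = 1 - 7/8
= 0.1250


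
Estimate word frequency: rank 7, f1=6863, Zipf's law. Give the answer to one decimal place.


Zipf's law: f(r) = f(1) / r
f(1) = 6863
f(7) = 6863 / 7
= 980.4 occurrences


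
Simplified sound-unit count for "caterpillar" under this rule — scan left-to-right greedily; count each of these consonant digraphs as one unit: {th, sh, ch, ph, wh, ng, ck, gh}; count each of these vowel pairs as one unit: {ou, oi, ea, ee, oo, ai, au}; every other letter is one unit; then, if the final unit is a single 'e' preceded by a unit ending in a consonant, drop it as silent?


Word: "caterpillar" (11 letters)
Left-to-right scan:
  [1] 'c' (letter)
  [2] 'a' (letter)
  [3] 't' (letter)
  [4] 'e' (letter)
  [5] 'r' (letter)
  [6] 'p' (letter)
  [7] 'i' (letter)
  [8] 'l' (letter)
  [9] 'l' (letter)
  [10] 'a' (letter)
  [11] 'r' (letter)
Units from scan: 11
Sound units = 11 units


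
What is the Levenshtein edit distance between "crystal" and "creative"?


Word 1: "crystal" (length 7)
Word 2: "creative" (length 8)
One optimal edit sequence (insert/delete/substitute each cost 1):
  1. keep 'c'
  2. keep 'r'
  3. substitute 'y' -> 'e'  (+1)
  4. substitute 's' -> 'a'  (+1)
  5. keep 't'
  6. insert 'i'  (+1)
  7. substitute 'a' -> 'v'  (+1)
  8. substitute 'l' -> 'e'  (+1)
Total edit operations: 5
Edit distance = 5


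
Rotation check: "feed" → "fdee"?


Word: "feed", Candidate: "fdee"
Method: check if candidate is substring of word+word
"feedfeed" contains "fdee"? No
Is rotation = No


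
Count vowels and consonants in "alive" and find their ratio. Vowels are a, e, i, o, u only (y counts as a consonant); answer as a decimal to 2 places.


Word: "alive"
Vowels (a,e,i,o,u): 3
Consonants: 2
Ratio = 3/2
= 1.50


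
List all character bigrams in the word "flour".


Word: "flour" (length 5)
Number of bigrams = 5 - 2 + 1 = 4
  Position 0: "fl"
  Position 1: "lo"
  Position 2: "ou"
  Position 3: "ur"
Bigrams = "fl", "lo", "ou", "ur"


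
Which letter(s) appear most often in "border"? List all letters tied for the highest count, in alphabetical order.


Word: "border"
Letter counts:
  'b': 1
  'd': 1
  'e': 1
  'o': 1
  'r': 2
Maximum count = 2
Most frequent = 'r' (2 times each)


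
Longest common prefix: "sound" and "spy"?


Word 1: "sound"
Word 2: "spy"
Comparing from start:
  Pos 0: 's' == 's'
  Pos 1: 'o' != 'p' (stop)
LCP = "s" (length 1)


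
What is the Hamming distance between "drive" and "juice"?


Comparing character by character (same length = 5):
  Pos 0: 'd' vs 'j' !=
  Pos 1: 'r' vs 'u' !=
  Pos 2: 'i' vs 'i' =
  Pos 3: 'v' vs 'c' !=
  Pos 4: 'e' vs 'e' =
Hamming distance = 3


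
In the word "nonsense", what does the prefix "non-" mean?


Prefix: non-
As in: nonsense -> non- + sense
Meaning = not


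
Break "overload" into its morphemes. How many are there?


Word: "overload"
Morphemes: over- / load
Each morpheme carries meaning
= 2 morphemes


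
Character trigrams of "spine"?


Word: "spine" (length 5)
Number of trigrams = 5 - 3 + 1 = 3
  Position 0: "spi"
  Position 1: "pin"
  Position 2: "ine"
Trigrams = "spi", "pin", "ine"


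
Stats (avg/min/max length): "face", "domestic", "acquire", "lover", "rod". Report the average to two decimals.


Lengths: "face"=4, "domestic"=8, "acquire"=7, "lover"=5, "rod"=3
Sum = 27, Count = 5
Average = 27/5 = 5.40
= avg=5.40, min=3, max=8


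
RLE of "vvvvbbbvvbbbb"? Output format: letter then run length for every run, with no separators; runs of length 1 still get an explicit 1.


String: "vvvvbbbvvbbbb"
Scanning for consecutive runs:
  'v' x 4
  'b' x 3
  'v' x 2
  'b' x 4
RLE = "v4b3v2b4"


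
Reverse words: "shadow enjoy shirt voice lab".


Original: "shadow enjoy shirt voice lab"
Words (1..n): shadow | enjoy | shirt | voice | lab
Reversed (n..1): lab | voice | shirt | enjoy | shadow
Result = "lab voice shirt enjoy shadow"


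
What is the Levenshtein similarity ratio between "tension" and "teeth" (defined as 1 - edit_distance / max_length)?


Word 1: "tension" (length 7)
Word 2: "teeth" (length 5)
One optimal edit sequence:
  1. keep 't'
  2. keep 'e'
  3. delete 'n'  (+1)
  4. delete 's'  (+1)
  5. substitute 'i' -> 'e'  (+1)
  6. substitute 'o' -> 't'  (+1)
  7. substitute 'n' -> 'h'  (+1)
Edit distance = 5
Max length = max(7, 5) = 7
Similarity = 1 - 5/7
= 0.2857


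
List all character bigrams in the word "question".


Word: "question" (length 8)
Number of bigrams = 8 - 2 + 1 = 7
  Position 0: "qu"
  Position 1: "ue"
  Position 2: "es"
  Position 3: "st"
  Position 4: "ti"
  Position 5: "io"
  Position 6: "on"
Bigrams = "qu", "ue", "es", "st", "ti", "io", "on"


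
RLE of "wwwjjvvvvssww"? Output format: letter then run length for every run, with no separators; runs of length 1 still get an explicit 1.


String: "wwwjjvvvvssww"
Scanning for consecutive runs:
  'w' x 3
  'j' x 2
  'v' x 4
  's' x 2
  'w' x 2
RLE = "w3j2v4s2w2"


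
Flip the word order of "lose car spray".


Original: "lose car spray"
Words (1..n): lose | car | spray
Reversed (n..1): spray | car | lose
Result = "spray car lose"


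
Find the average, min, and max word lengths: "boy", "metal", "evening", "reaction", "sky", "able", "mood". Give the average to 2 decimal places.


Lengths: "boy"=3, "metal"=5, "evening"=7, "reaction"=8, "sky"=3, "able"=4, "mood"=4
Sum = 34, Count = 7
Average = 34/7 = 4.86
= avg=4.86, min=3, max=8


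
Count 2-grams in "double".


Word: "double" (length 6)
Number of 2-grams = length - 2 + 1 = 6 - 2 + 1
= 5


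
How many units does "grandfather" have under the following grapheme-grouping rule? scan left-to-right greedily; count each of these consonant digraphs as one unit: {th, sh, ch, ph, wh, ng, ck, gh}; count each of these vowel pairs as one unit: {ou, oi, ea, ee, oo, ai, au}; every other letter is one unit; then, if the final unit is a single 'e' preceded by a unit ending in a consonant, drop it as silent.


Word: "grandfather" (11 letters)
Left-to-right scan:
  1. 'g' (letter)
  2. 'r' (letter)
  3. 'a' (letter)
  4. 'n' (letter)
  5. 'd' (letter)
  6. 'f' (letter)
  7. 'a' (letter)
  8. 'th' (digraph)
  9. 'e' (letter)
  10. 'r' (letter)
Units from scan: 10
Sound units = 10 units


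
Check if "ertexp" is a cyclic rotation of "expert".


Word: "expert", Candidate: "ertexp"
Method: check if candidate is substring of word+word
"expertexpert" contains "ertexp"? Yes
Is rotation = Yes


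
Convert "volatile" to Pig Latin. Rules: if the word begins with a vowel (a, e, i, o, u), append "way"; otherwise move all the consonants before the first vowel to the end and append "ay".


Word: "volatile"
Starts with consonant(s) → move to end, add 'ay'
Consonant cluster: "v"
Pig Latin = "olatilevay"


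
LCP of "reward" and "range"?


Word 1: "reward"
Word 2: "range"
Comparing from start:
  Pos 0: 'r' == 'r'
  Pos 1: 'e' != 'a' (stop)
LCP = "r" (length 1)


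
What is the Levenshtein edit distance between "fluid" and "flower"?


Word 1: "fluid" (length 5)
Word 2: "flower" (length 6)
One optimal edit sequence (insert/delete/substitute each cost 1):
  1. keep 'f'
  2. keep 'l'
  3. insert 'o'  (+1)
  4. substitute 'u' -> 'w'  (+1)
  5. substitute 'i' -> 'e'  (+1)
  6. substitute 'd' -> 'r'  (+1)
Total edit operations: 4
Edit distance = 4


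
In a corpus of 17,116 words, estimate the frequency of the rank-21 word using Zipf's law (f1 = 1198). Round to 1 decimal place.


Zipf's law: f(r) = f(1) / r
f(1) = 1198
f(21) = 1198 / 21
= 57.0 occurrences


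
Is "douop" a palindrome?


Word: "douop"
Reversed: "pouod"
Forward == Backward? douop != pouod
Palindrome = No


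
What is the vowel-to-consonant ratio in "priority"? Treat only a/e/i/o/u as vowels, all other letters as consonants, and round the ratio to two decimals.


Word: "priority"
Vowels (a,e,i,o,u): 3
Consonants: 5
Ratio = 3/5
= 0.60


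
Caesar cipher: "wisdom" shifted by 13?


Word: "wisdom"
Shift: 13
Each letter → (letter + shift) mod 26:
  'w' (22) + 13 = 9 → 'j'
  'i' (8) + 13 = 21 → 'v'
  's' (18) + 13 = 5 → 'f'
  'd' (3) + 13 = 16 → 'q'
  'o' (14) + 13 = 1 → 'b'
  'm' (12) + 13 = 25 → 'z'
Result = "jvfqbz"


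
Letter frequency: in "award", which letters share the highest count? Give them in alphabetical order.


Word: "award"
Letter counts:
  'a': 2
  'd': 1
  'r': 1
  'w': 1
Maximum count = 2
Most frequent = 'a' (2 times each)


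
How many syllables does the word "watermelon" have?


Word: "watermelon"
Syllable breakdown: wa-ter-mel-on
Counting: 4 parts
= 4 syllables


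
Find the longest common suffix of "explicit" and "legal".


Word 1: "explicit"
Word 2: "legal"
Comparing from end:
  Pos -1: 't' != 'l' (stop)
LCS = "" (length 0)


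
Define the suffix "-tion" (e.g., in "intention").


Suffix: -tion
As in: intention -> intend + -tion, with a spelling change
Meaning = act or process


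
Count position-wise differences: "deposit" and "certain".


Comparing character by character (same length = 7):
  Pos 0: 'd' vs 'c' !=
  Pos 1: 'e' vs 'e' =
  Pos 2: 'p' vs 'r' !=
  Pos 3: 'o' vs 't' !=
  Pos 4: 's' vs 'a' !=
  Pos 5: 'i' vs 'i' =
  Pos 6: 't' vs 'n' !=
Hamming distance = 5


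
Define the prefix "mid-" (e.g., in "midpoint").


Prefix: mid-
Example: midpoint (mid- + point)
Meaning = middle


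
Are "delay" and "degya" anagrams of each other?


Word 1: "delay" → sorted: adely
Word 2: "degya" → sorted: adegy
Same letters? adely != adegy
Anagram = No


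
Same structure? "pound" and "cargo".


Pattern of "pound": [0, 1, 2, 3, 4]
Pattern of "cargo": [0, 1, 2, 3, 4]
Patterns match
Same pattern = Yes


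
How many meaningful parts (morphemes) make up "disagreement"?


Word: "disagreement"
Morphemes: dis- | agree | -ment
Each morpheme carries meaning
= 3 morphemes


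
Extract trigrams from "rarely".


Word: "rarely" (length 6)
Number of trigrams = 6 - 3 + 1 = 4
  Position 0: "rar"
  Position 1: "are"
  Position 2: "rel"
  Position 3: "ely"
Trigrams = "rar", "are", "rel", "ely"


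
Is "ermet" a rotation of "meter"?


Word: "meter", Candidate: "ermet"
Method: check if candidate is substring of word+word
"metermeter" contains "ermet"? Yes
Is rotation = Yes


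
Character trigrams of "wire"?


Word: "wire" (length 4)
Number of trigrams = 4 - 3 + 1 = 2
  Position 0: "wir"
  Position 1: "ire"
Trigrams = "wir", "ire"


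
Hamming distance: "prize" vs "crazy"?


Comparing character by character (same length = 5):
  Pos 0: 'p' vs 'c' !=
  Pos 1: 'r' vs 'r' =
  Pos 2: 'i' vs 'a' !=
  Pos 3: 'z' vs 'z' =
  Pos 4: 'e' vs 'y' !=
Hamming distance = 3


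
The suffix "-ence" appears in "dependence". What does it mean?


Suffix: -ence
Example: dependence = depend + -ence
Meaning = state of


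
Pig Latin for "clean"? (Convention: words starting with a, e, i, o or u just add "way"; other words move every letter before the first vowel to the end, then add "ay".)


Word: "clean"
Starts with consonant(s) → move to end, add 'ay'
Consonant cluster: "cl"
Pig Latin = "eanclay"


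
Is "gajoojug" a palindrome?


Word: "gajoojug"
Reversed: "gujoojag"
Forward == Backward? gajoojug != gujoojag
Palindrome = No


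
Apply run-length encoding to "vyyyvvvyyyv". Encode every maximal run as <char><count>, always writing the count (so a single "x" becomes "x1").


String: "vyyyvvvyyyv"
Scanning for consecutive runs:
  'v' x 1
  'y' x 3
  'v' x 3
  'y' x 3
  'v' x 1
RLE = "v1y3v3y3v1"


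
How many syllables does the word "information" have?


Word: "information"
Syllable breakdown: in-for-ma-tion
Counting: 4 parts
= 4 syllables


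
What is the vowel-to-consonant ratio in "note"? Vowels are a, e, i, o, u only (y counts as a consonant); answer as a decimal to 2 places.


Word: "note"
Vowels (a,e,i,o,u): 2
Consonants: 2
Ratio = 2/2
= 1.00


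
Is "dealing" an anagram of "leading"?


Word 1: "leading" → sorted: adegiln
Word 2: "dealing" → sorted: adegiln
Same letters? adegiln == adegiln
Anagram = Yes


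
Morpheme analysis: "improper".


Word: "improper"
Morphemes: im- | proper
Each morpheme carries meaning
= 2 morphemes


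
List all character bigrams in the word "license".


Word: "license" (length 7)
Number of bigrams = 7 - 2 + 1 = 6
  Position 0: "li"
  Position 1: "ic"
  Position 2: "ce"
  Position 3: "en"
  Position 4: "ns"
  Position 5: "se"
Bigrams = "li", "ic", "ce", "en", "ns", "se"


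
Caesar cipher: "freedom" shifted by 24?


Word: "freedom"
Shift: 24
Each letter → (letter + shift) mod 26:
  'f' (5) + 24 = 3 → 'd'
  'r' (17) + 24 = 15 → 'p'
  'e' (4) + 24 = 2 → 'c'
  'e' (4) + 24 = 2 → 'c'
  'd' (3) + 24 = 1 → 'b'
  'o' (14) + 24 = 12 → 'm'
  'm' (12) + 24 = 10 → 'k'
Result = "dpccbmk"


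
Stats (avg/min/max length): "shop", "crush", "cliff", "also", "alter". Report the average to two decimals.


Lengths: "shop"=4, "crush"=5, "cliff"=5, "also"=4, "alter"=5
Sum = 23, Count = 5
Average = 23/5 = 4.60
= avg=4.60, min=4, max=5


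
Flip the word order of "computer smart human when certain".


Original: "computer smart human when certain"
Words (1..n): computer | smart | human | when | certain
Reversed (n..1): certain | when | human | smart | computer
Result = "certain when human smart computer"


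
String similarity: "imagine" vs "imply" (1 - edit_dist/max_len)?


Word 1: "imagine" (length 7)
Word 2: "imply" (length 5)
One optimal edit sequence:
  1. keep 'i'
  2. keep 'm'
  3. delete 'a'  (+1)
  4. delete 'g'  (+1)
  5. substitute 'i' -> 'p'  (+1)
  6. substitute 'n' -> 'l'  (+1)
  7. substitute 'e' -> 'y'  (+1)
Edit distance = 5
Max length = max(7, 5) = 7
Similarity = 1 - 5/7
= 0.2857


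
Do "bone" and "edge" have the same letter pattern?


Pattern of "bone": [0, 1, 2, 3]
Pattern of "edge": [0, 1, 2, 0]
Patterns do not match
Same pattern = No


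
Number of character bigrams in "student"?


Word: "student" (length 7)
Number of 2-grams = length - 2 + 1 = 7 - 2 + 1
= 6


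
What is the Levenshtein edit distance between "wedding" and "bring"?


Word 1: "wedding" (length 7)
Word 2: "bring" (length 5)
One optimal edit sequence (insert/delete/substitute each cost 1):
  1. delete 'w'  (+1)
  2. delete 'e'  (+1)
  3. substitute 'd' -> 'b'  (+1)
  4. substitute 'd' -> 'r'  (+1)
  5. keep 'i'
  6. keep 'n'
  7. keep 'g'
Total edit operations: 4
Edit distance = 4


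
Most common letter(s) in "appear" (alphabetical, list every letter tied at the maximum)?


Word: "appear"
Letter counts:
  'a': 2
  'e': 1
  'p': 2
  'r': 1
Maximum count = 2
Most frequent = 'a', 'p' (2 times each)


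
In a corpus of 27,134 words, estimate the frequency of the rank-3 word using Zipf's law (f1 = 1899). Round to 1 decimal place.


Zipf's law: f(r) = f(1) / r
f(1) = 1899
f(3) = 1899 / 3
= 633.0 occurrences


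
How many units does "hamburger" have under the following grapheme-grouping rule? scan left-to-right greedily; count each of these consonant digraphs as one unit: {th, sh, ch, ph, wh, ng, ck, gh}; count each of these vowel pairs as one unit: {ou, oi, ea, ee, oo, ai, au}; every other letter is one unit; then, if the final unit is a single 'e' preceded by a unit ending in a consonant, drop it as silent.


Word: "hamburger" (9 letters)
Left-to-right scan:
  (1) 'h' (letter)
  (2) 'a' (letter)
  (3) 'm' (letter)
  (4) 'b' (letter)
  (5) 'u' (letter)
  (6) 'r' (letter)
  (7) 'g' (letter)
  (8) 'e' (letter)
  (9) 'r' (letter)
Units from scan: 9
Sound units = 9 units


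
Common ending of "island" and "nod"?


Word 1: "island"
Word 2: "nod"
Comparing from end:
  Pos -1: 'd' == 'd'
  Pos -2: 'n' != 'o' (stop)
LCS = "d" (length 1)


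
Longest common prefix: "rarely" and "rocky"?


Word 1: "rarely"
Word 2: "rocky"
Comparing from start:
  Pos 0: 'r' == 'r'
  Pos 1: 'a' != 'o' (stop)
LCP = "r" (length 1)


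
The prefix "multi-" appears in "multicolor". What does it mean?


Prefix: multi-
As in: multicolor -> multi- + color
Meaning = many


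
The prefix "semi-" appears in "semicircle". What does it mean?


Prefix: semi-
Example: semicircle (semi- + circle)
Meaning = half


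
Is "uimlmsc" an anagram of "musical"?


Word 1: "musical" → sorted: acilmsu
Word 2: "uimlmsc" → sorted: cilmmsu
Same letters? acilmsu != cilmmsu
Anagram = No


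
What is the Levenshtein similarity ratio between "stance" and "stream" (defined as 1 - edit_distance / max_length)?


Word 1: "stance" (length 6)
Word 2: "stream" (length 6)
One optimal edit sequence:
  1. keep 's'
  2. keep 't'
  3. substitute 'a' -> 'r'  (+1)
  4. substitute 'n' -> 'e'  (+1)
  5. substitute 'c' -> 'a'  (+1)
  6. substitute 'e' -> 'm'  (+1)
Edit distance = 4
Max length = max(6, 6) = 6
Similarity = 1 - 4/6
= 0.3333


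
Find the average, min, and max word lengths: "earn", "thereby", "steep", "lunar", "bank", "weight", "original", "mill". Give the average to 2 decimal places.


Lengths: "earn"=4, "thereby"=7, "steep"=5, "lunar"=5, "bank"=4, "weight"=6, "original"=8, "mill"=4
Sum = 43, Count = 8
Average = 43/8 = 5.38
= avg=5.38, min=4, max=8


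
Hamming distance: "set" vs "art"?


Comparing character by character (same length = 3):
  Pos 0: 's' vs 'a' !=
  Pos 1: 'e' vs 'r' !=
  Pos 2: 't' vs 't' =
Hamming distance = 2


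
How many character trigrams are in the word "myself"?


Word: "myself" (length 6)
Number of 3-grams = length - 3 + 1 = 6 - 3 + 1
= 4


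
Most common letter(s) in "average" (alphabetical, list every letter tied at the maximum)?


Word: "average"
Letter counts:
  'a': 2
  'e': 2
  'g': 1
  'r': 1
  'v': 1
Maximum count = 2
Most frequent = 'a', 'e' (2 times each)


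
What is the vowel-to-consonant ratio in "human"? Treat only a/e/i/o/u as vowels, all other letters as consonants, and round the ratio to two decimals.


Word: "human"
Vowels (a,e,i,o,u): 2
Consonants: 3
Ratio = 2/3
= 0.67


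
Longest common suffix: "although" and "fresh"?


Word 1: "although"
Word 2: "fresh"
Comparing from end:
  Pos -1: 'h' == 'h'
  Pos -2: 'g' != 's' (stop)
LCS = "h" (length 1)


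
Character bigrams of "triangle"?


Word: "triangle" (length 8)
Number of bigrams = 8 - 2 + 1 = 7
  Position 0: "tr"
  Position 1: "ri"
  Position 2: "ia"
  Position 3: "an"
  Position 4: "ng"
  Position 5: "gl"
  Position 6: "le"
Bigrams = "tr", "ri", "ia", "an", "ng", "gl", "le"


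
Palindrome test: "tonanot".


Word: "tonanot"
Reversed: "tonanot"
Forward == Backward? tonanot == tonanot
Palindrome = Yes


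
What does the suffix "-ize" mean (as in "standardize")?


Suffix: -ize
Example: standardize (standard + -ize)
Meaning = to make


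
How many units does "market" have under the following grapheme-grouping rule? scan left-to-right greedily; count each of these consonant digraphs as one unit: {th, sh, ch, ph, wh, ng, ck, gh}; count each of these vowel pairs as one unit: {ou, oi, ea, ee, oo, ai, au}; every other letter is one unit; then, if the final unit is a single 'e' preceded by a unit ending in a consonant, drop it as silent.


Word: "market" (6 letters)
Left-to-right scan:
  1. 'm' (letter)
  2. 'a' (letter)
  3. 'r' (letter)
  4. 'k' (letter)
  5. 'e' (letter)
  6. 't' (letter)
Units from scan: 6
Sound units = 6 units


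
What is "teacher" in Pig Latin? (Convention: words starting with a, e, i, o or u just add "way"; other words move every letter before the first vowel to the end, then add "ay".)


Word: "teacher"
Starts with consonant(s) → move to end, add 'ay'
Consonant cluster: "t"
Pig Latin = "eachertay"


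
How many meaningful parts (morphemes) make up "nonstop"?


Word: "nonstop"
Morphemes: non- + stop
Each morpheme carries meaning
= 2 morphemes


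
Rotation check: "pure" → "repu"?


Word: "pure", Candidate: "repu"
Method: check if candidate is substring of word+word
"purepure" contains "repu"? Yes
Is rotation = Yes


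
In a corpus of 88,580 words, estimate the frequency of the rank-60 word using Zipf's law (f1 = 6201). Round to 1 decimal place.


Zipf's law: f(r) = f(1) / r
f(1) = 6201
f(60) = 6201 / 60
= 103.4 occurrences


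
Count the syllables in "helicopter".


Word: "helicopter"
Syllable breakdown: hel | i | cop | ter
Counting: 4 parts
= 4 syllables


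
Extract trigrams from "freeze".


Word: "freeze" (length 6)
Number of trigrams = 6 - 3 + 1 = 4
  Position 0: "fre"
  Position 1: "ree"
  Position 2: "eez"
  Position 3: "eze"
Trigrams = "fre", "ree", "eez", "eze"


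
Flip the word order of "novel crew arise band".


Original: "novel crew arise band"
Words (1..n): novel | crew | arise | band
Reversed (n..1): band | arise | crew | novel
Result = "band arise crew novel"


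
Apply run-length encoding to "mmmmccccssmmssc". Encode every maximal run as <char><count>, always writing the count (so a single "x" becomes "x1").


String: "mmmmccccssmmssc"
Scanning for consecutive runs:
  'm' x 4
  'c' x 4
  's' x 2
  'm' x 2
  's' x 2
  'c' x 1
RLE = "m4c4s2m2s2c1"


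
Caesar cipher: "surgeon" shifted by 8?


Word: "surgeon"
Shift: 8
Each letter → (letter + shift) mod 26:
  's' (18) + 8 = 0 → 'a'
  'u' (20) + 8 = 2 → 'c'
  'r' (17) + 8 = 25 → 'z'
  'g' (6) + 8 = 14 → 'o'
  'e' (4) + 8 = 12 → 'm'
  'o' (14) + 8 = 22 → 'w'
  'n' (13) + 8 = 21 → 'v'
Result = "aczomwv"


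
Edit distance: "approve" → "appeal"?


Word 1: "approve" (length 7)
Word 2: "appeal" (length 6)
One optimal edit sequence (insert/delete/substitute each cost 1):
  1. keep 'a'
  2. keep 'p'
  3. keep 'p'
  4. delete 'r'  (+1)
  5. substitute 'o' -> 'e'  (+1)
  6. substitute 'v' -> 'a'  (+1)
  7. substitute 'e' -> 'l'  (+1)
Total edit operations: 4
Edit distance = 4


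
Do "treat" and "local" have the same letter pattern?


Pattern of "treat": [0, 1, 2, 3, 0]
Pattern of "local": [0, 1, 2, 3, 0]
Patterns match
Same pattern = Yes


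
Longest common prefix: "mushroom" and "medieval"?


Word 1: "mushroom"
Word 2: "medieval"
Comparing from start:
  Pos 0: 'm' == 'm'
  Pos 1: 'u' != 'e' (stop)
LCP = "m" (length 1)


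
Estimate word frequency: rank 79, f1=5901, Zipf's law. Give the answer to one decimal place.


Zipf's law: f(r) = f(1) / r
f(1) = 5901
f(79) = 5901 / 79
= 74.7 occurrences


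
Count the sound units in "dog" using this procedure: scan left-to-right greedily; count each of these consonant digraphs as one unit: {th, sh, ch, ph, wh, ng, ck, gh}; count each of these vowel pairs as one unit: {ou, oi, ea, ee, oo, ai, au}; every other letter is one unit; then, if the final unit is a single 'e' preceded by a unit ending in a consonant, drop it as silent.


Word: "dog" (3 letters)
Left-to-right scan:
  (1) 'd' (letter)
  (2) 'o' (letter)
  (3) 'g' (letter)
Units from scan: 3
Sound units = 3 units


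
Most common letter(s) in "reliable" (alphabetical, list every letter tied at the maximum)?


Word: "reliable"
Letter counts:
  'a': 1
  'b': 1
  'e': 2
  'i': 1
  'l': 2
  'r': 1
Maximum count = 2
Most frequent = 'e', 'l' (2 times each)


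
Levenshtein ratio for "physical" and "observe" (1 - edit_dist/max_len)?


Word 1: "physical" (length 8)
Word 2: "observe" (length 7)
One optimal edit sequence:
  1. delete 'p'  (+1)
  2. substitute 'h' -> 'o'  (+1)
  3. substitute 'y' -> 'b'  (+1)
  4. keep 's'
  5. substitute 'i' -> 'e'  (+1)
  6. substitute 'c' -> 'r'  (+1)
  7. substitute 'a' -> 'v'  (+1)
  8. substitute 'l' -> 'e'  (+1)
Edit distance = 7
Max length = max(8, 7) = 8
Similarity = 1 - 7/8
= 0.1250


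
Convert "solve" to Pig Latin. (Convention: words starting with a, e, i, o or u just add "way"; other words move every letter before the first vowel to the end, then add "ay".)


Word: "solve"
Starts with consonant(s) → move to end, add 'ay'
Consonant cluster: "s"
Pig Latin = "olvesay"


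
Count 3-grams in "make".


Word: "make" (length 4)
Number of 3-grams = length - 3 + 1 = 4 - 3 + 1
= 2


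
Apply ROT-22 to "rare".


Word: "rare"
Shift: 22
Each letter → (letter + shift) mod 26:
  'r' (17) + 22 = 13 → 'n'
  'a' (0) + 22 = 22 → 'w'
  'r' (17) + 22 = 13 → 'n'
  'e' (4) + 22 = 0 → 'a'
Result = "nwna"


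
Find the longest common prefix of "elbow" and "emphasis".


Word 1: "elbow"
Word 2: "emphasis"
Comparing from start:
  Pos 0: 'e' == 'e'
  Pos 1: 'l' != 'm' (stop)
LCP = "e" (length 1)


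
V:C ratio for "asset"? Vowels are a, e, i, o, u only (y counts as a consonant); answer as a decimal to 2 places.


Word: "asset"
Vowels (a,e,i,o,u): 2
Consonants: 3
Ratio = 2/3
= 0.67


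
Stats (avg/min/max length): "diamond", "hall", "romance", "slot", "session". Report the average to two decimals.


Lengths: "diamond"=7, "hall"=4, "romance"=7, "slot"=4, "session"=7
Sum = 29, Count = 5
Average = 29/5 = 5.80
= avg=5.80, min=4, max=7


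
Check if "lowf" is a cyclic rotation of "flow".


Word: "flow", Candidate: "lowf"
Method: check if candidate is substring of word+word
"flowflow" contains "lowf"? Yes
Is rotation = Yes


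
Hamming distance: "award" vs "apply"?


Comparing character by character (same length = 5):
  Pos 0: 'a' vs 'a' =
  Pos 1: 'w' vs 'p' !=
  Pos 2: 'a' vs 'p' !=
  Pos 3: 'r' vs 'l' !=
  Pos 4: 'd' vs 'y' !=
Hamming distance = 4


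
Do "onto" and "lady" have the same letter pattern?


Pattern of "onto": [0, 1, 2, 0]
Pattern of "lady": [0, 1, 2, 3]
Patterns do not match
Same pattern = No


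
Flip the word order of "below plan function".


Original: "below plan function"
Words (1..n): below | plan | function
Reversed (n..1): function | plan | below
Result = "function plan below"


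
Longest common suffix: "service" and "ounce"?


Word 1: "service"
Word 2: "ounce"
Comparing from end:
  Pos -1: 'e' == 'e'
  Pos -2: 'c' == 'c'
  Pos -3: 'i' != 'n' (stop)
LCS = "ce" (length 2)


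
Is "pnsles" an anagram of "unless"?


Word 1: "unless" → sorted: elnssu
Word 2: "pnsles" → sorted: elnpss
Same letters? elnssu != elnpss
Anagram = No


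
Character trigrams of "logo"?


Word: "logo" (length 4)
Number of trigrams = 4 - 3 + 1 = 2
  Position 0: "log"
  Position 1: "ogo"
Trigrams = "log", "ogo"


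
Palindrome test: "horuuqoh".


Word: "horuuqoh"
Reversed: "hoquuroh"
Forward == Backward? horuuqoh != hoquuroh
Palindrome = No


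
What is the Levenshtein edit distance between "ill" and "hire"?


Word 1: "ill" (length 3)
Word 2: "hire" (length 4)
One optimal edit sequence (insert/delete/substitute each cost 1):
  1. insert 'h'  (+1)
  2. keep 'i'
  3. substitute 'l' -> 'r'  (+1)
  4. substitute 'l' -> 'e'  (+1)
Total edit operations: 3
Edit distance = 3


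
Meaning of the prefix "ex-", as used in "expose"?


Prefix: ex-
As in: expose -> ex- + pose
Meaning = out / former


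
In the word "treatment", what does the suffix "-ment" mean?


Suffix: -ment
As in: treatment -> treat + -ment
Meaning = result of action


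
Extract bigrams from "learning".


Word: "learning" (length 8)
Number of bigrams = 8 - 2 + 1 = 7
  Position 0: "le"
  Position 1: "ea"
  Position 2: "ar"
  Position 3: "rn"
  Position 4: "ni"
  Position 5: "in"
  Position 6: "ng"
Bigrams = "le", "ea", "ar", "rn", "ni", "in", "ng"


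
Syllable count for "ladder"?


Word: "ladder"
Syllable breakdown: lad / der
Counting: 2 parts
= 2 syllables


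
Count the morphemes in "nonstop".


Word: "nonstop"
Morphemes: non- / stop
Each morpheme carries meaning
= 2 morphemes


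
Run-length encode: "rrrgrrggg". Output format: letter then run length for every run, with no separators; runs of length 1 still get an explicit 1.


String: "rrrgrrggg"
Scanning for consecutive runs:
  'r' x 3
  'g' x 1
  'r' x 2
  'g' x 3
RLE = "r3g1r2g3"


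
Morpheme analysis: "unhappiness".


Word: "unhappiness"
Morphemes: un- | happi | -ness
Each morpheme carries meaning
= 3 morphemes


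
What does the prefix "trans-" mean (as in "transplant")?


Prefix: trans-
As in: transplant -> trans- + plant
Meaning = across


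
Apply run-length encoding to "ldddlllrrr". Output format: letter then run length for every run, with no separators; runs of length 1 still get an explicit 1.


String: "ldddlllrrr"
Scanning for consecutive runs:
  'l' x 1
  'd' x 3
  'l' x 3
  'r' x 3
RLE = "l1d3l3r3"


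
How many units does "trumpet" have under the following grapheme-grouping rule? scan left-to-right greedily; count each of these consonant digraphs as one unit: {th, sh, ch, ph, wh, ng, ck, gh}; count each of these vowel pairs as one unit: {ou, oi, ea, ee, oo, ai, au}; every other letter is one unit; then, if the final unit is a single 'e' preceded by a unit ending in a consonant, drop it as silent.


Word: "trumpet" (7 letters)
Left-to-right scan:
  1. 't' (letter)
  2. 'r' (letter)
  3. 'u' (letter)
  4. 'm' (letter)
  5. 'p' (letter)
  6. 'e' (letter)
  7. 't' (letter)
Units from scan: 7
Sound units = 7 units


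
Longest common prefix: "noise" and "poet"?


Word 1: "noise"
Word 2: "poet"
Comparing from start:
  Pos 0: 'n' != 'p' (stop)
LCP = "" (length 0)


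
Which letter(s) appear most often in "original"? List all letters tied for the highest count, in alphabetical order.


Word: "original"
Letter counts:
  'a': 1
  'g': 1
  'i': 2
  'l': 1
  'n': 1
  'o': 1
  'r': 1
Maximum count = 2
Most frequent = 'i' (2 times each)


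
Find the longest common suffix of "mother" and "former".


Word 1: "mother"
Word 2: "former"
Comparing from end:
  Pos -1: 'r' == 'r'
  Pos -2: 'e' == 'e'
  Pos -3: 'h' != 'm' (stop)
LCS = "er" (length 2)


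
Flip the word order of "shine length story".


Original: "shine length story"
Words (1..n): shine | length | story
Reversed (n..1): story | length | shine
Result = "story length shine"


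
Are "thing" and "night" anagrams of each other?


Word 1: "thing" → sorted: ghint
Word 2: "night" → sorted: ghint
Same letters? ghint == ghint
Anagram = Yes


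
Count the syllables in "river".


Word: "river"
Syllable breakdown: riv-er
Counting: 2 parts
= 2 syllables


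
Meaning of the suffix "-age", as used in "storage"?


Suffix: -age
As in: storage -> store + -age, with a spelling change
Meaning = result / collection


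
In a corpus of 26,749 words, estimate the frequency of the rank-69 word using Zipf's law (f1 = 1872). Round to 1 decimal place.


Zipf's law: f(r) = f(1) / r
f(1) = 1872
f(69) = 1872 / 69
= 27.1 occurrences


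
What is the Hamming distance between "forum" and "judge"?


Comparing character by character (same length = 5):
  Pos 0: 'f' vs 'j' !=
  Pos 1: 'o' vs 'u' !=
  Pos 2: 'r' vs 'd' !=
  Pos 3: 'u' vs 'g' !=
  Pos 4: 'm' vs 'e' !=
Hamming distance = 5


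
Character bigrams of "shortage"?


Word: "shortage" (length 8)
Number of bigrams = 8 - 2 + 1 = 7
  Position 0: "sh"
  Position 1: "ho"
  Position 2: "or"
  Position 3: "rt"
  Position 4: "ta"
  Position 5: "ag"
  Position 6: "ge"
Bigrams = "sh", "ho", "or", "rt", "ta", "ag", "ge"


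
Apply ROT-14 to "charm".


Word: "charm"
Shift: 14
Each letter → (letter + shift) mod 26:
  'c' (2) + 14 = 16 → 'q'
  'h' (7) + 14 = 21 → 'v'
  'a' (0) + 14 = 14 → 'o'
  'r' (17) + 14 = 5 → 'f'
  'm' (12) + 14 = 0 → 'a'
Result = "qvofa"


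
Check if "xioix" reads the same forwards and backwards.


Word: "xioix"
Reversed: "xioix"
Forward == Backward? xioix == xioix
Palindrome = Yes


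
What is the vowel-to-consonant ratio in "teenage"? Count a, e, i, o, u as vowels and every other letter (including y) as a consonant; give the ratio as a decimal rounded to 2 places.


Word: "teenage"
Vowels (a,e,i,o,u): 4
Consonants: 3
Ratio = 4/3
= 1.33


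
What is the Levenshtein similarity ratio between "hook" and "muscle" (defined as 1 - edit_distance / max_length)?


Word 1: "hook" (length 4)
Word 2: "muscle" (length 6)
One optimal edit sequence:
  1. insert 'm'  (+1)
  2. insert 'u'  (+1)
  3. substitute 'h' -> 's'  (+1)
  4. substitute 'o' -> 'c'  (+1)
  5. substitute 'o' -> 'l'  (+1)
  6. substitute 'k' -> 'e'  (+1)
Edit distance = 6
Max length = max(4, 6) = 6
Similarity = 1 - 6/6
= 0.0000


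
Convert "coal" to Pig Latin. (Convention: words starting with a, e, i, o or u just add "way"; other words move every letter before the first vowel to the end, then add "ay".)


Word: "coal"
Starts with consonant(s) → move to end, add 'ay'
Consonant cluster: "c"
Pig Latin = "oalcay"


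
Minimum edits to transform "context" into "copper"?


Word 1: "context" (length 7)
Word 2: "copper" (length 6)
One optimal edit sequence (insert/delete/substitute each cost 1):
  1. keep 'c'
  2. keep 'o'
  3. substitute 'n' -> 'p'  (+1)
  4. substitute 't' -> 'p'  (+1)
  5. keep 'e'
  6. delete 'x'  (+1)
  7. substitute 't' -> 'r'  (+1)
Total edit operations: 4
Edit distance = 4


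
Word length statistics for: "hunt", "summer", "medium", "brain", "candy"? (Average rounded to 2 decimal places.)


Lengths: "hunt"=4, "summer"=6, "medium"=6, "brain"=5, "candy"=5
Sum = 26, Count = 5
Average = 26/5 = 5.20
= avg=5.20, min=4, max=6


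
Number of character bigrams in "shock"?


Word: "shock" (length 5)
Number of 2-grams = length - 2 + 1 = 5 - 2 + 1
= 4


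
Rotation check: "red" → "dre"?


Word: "red", Candidate: "dre"
Method: check if candidate is substring of word+word
"redred" contains "dre"? Yes
Is rotation = Yes


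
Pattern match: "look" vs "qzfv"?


Pattern of "look": [0, 1, 1, 2]
Pattern of "qzfv": [0, 1, 2, 3]
Patterns do not match
Same pattern = No


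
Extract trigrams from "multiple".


Word: "multiple" (length 8)
Number of trigrams = 8 - 3 + 1 = 6
  Position 0: "mul"
  Position 1: "ult"
  Position 2: "lti"
  Position 3: "tip"
  Position 4: "ipl"
  Position 5: "ple"
Trigrams = "mul", "ult", "lti", "tip", "ipl", "ple"


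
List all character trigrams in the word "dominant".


Word: "dominant" (length 8)
Number of trigrams = 8 - 3 + 1 = 6
  Position 0: "dom"
  Position 1: "omi"
  Position 2: "min"
  Position 3: "ina"
  Position 4: "nan"
  Position 5: "ant"
Trigrams = "dom", "omi", "min", "ina", "nan", "ant"


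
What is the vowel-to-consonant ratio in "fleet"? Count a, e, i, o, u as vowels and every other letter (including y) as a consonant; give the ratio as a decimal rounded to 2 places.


Word: "fleet"
Vowels (a,e,i,o,u): 2
Consonants: 3
Ratio = 2/3
= 0.67


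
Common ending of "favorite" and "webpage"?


Word 1: "favorite"
Word 2: "webpage"
Comparing from end:
  Pos -1: 'e' == 'e'
  Pos -2: 't' != 'g' (stop)
LCS = "e" (length 1)


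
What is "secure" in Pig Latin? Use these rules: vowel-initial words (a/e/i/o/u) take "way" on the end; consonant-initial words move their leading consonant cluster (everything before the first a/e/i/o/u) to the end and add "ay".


Word: "secure"
Starts with consonant(s) → move to end, add 'ay'
Consonant cluster: "s"
Pig Latin = "ecuresay"


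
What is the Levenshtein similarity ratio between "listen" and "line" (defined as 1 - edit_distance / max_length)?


Word 1: "listen" (length 6)
Word 2: "line" (length 4)
One optimal edit sequence:
  1. keep 'l'
  2. keep 'i'
  3. delete 's'  (+1)
  4. substitute 't' -> 'n'  (+1)
  5. keep 'e'
  6. delete 'n'  (+1)
Edit distance = 3
Max length = max(6, 4) = 6
Similarity = 1 - 3/6
= 0.5000


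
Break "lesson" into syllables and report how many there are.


Word: "lesson"
Syllable breakdown: les / son
Counting: 2 parts
= 2 syllables


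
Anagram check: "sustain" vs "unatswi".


Word 1: "sustain" → sorted: ainsstu
Word 2: "unatswi" → sorted: ainstuw
Same letters? ainsstu != ainstuw
Anagram = No


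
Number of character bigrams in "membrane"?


Word: "membrane" (length 8)
Number of 2-grams = length - 2 + 1 = 8 - 2 + 1
= 7


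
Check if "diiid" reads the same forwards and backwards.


Word: "diiid"
Reversed: "diiid"
Forward == Backward? diiid == diiid
Palindrome = Yes


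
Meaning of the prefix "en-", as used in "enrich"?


Prefix: en-
Example: enrich (en- + rich)
Meaning = cause to / put into


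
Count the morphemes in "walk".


Word: "walk"
Morphemes: walk
Each morpheme carries meaning
= 1 morpheme


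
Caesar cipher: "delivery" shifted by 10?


Word: "delivery"
Shift: 10
Each letter → (letter + shift) mod 26:
  'd' (3) + 10 = 13 → 'n'
  'e' (4) + 10 = 14 → 'o'
  'l' (11) + 10 = 21 → 'v'
  'i' (8) + 10 = 18 → 's'
  'v' (21) + 10 = 5 → 'f'
  'e' (4) + 10 = 14 → 'o'
  'r' (17) + 10 = 1 → 'b'
  'y' (24) + 10 = 8 → 'i'
Result = "novsfobi"


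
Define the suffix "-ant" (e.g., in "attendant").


Suffix: -ant
As in: attendant -> attend + -ant
Meaning = one who / that which


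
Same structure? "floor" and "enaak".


Pattern of "floor": [0, 1, 2, 2, 3]
Pattern of "enaak": [0, 1, 2, 2, 3]
Patterns match
Same pattern = Yes


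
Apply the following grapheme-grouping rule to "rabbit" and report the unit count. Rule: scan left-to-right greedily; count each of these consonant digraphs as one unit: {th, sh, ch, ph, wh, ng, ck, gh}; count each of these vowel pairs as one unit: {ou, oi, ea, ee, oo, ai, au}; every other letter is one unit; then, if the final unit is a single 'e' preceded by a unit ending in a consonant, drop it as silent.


Word: "rabbit" (6 letters)
Left-to-right scan:
  1. 'r' (letter)
  2. 'a' (letter)
  3. 'b' (letter)
  4. 'b' (letter)
  5. 'i' (letter)
  6. 't' (letter)
Units from scan: 6
Sound units = 6 units


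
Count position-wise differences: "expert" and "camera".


Comparing character by character (same length = 6):
  Pos 0: 'e' vs 'c' !=
  Pos 1: 'x' vs 'a' !=
  Pos 2: 'p' vs 'm' !=
  Pos 3: 'e' vs 'e' =
  Pos 4: 'r' vs 'r' =
  Pos 5: 't' vs 'a' !=
Hamming distance = 4


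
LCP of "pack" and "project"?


Word 1: "pack"
Word 2: "project"
Comparing from start:
  Pos 0: 'p' == 'p'
  Pos 1: 'a' != 'r' (stop)
LCP = "p" (length 1)


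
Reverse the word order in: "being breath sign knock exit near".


Original: "being breath sign knock exit near"
Words (1..n): being | breath | sign | knock | exit | near
Reversed (n..1): near | exit | knock | sign | breath | being
Result = "near exit knock sign breath being"


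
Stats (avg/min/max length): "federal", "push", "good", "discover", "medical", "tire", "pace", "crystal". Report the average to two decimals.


Lengths: "federal"=7, "push"=4, "good"=4, "discover"=8, "medical"=7, "tire"=4, "pace"=4, "crystal"=7
Sum = 45, Count = 8
Average = 45/8 = 5.63
= avg=5.63, min=4, max=8
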